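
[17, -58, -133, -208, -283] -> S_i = 17 + -75*i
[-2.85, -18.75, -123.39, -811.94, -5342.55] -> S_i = -2.85*6.58^i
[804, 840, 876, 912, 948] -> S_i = 804 + 36*i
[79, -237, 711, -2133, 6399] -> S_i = 79*-3^i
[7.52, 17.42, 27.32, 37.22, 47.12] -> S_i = 7.52 + 9.90*i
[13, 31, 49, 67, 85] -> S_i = 13 + 18*i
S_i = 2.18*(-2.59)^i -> [2.18, -5.65, 14.62, -37.88, 98.1]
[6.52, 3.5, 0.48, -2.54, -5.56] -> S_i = 6.52 + -3.02*i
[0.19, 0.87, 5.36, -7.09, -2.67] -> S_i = Random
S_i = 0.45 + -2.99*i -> [0.45, -2.54, -5.53, -8.52, -11.51]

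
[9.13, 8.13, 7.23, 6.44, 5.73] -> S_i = 9.13*0.89^i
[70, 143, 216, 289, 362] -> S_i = 70 + 73*i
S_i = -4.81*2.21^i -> [-4.81, -10.63, -23.49, -51.92, -114.74]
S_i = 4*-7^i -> [4, -28, 196, -1372, 9604]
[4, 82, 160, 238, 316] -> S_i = 4 + 78*i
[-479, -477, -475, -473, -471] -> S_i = -479 + 2*i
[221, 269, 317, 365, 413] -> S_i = 221 + 48*i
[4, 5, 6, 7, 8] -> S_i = 4 + 1*i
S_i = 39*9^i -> [39, 351, 3159, 28431, 255879]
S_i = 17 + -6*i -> [17, 11, 5, -1, -7]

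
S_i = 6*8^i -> [6, 48, 384, 3072, 24576]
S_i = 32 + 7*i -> [32, 39, 46, 53, 60]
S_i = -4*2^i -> [-4, -8, -16, -32, -64]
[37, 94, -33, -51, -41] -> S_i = Random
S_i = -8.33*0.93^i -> [-8.33, -7.75, -7.2, -6.7, -6.23]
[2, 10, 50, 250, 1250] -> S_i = 2*5^i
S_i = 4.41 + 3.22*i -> [4.41, 7.63, 10.85, 14.07, 17.29]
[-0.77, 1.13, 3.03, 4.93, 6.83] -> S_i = -0.77 + 1.90*i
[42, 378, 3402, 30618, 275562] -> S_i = 42*9^i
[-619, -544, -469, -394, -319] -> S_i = -619 + 75*i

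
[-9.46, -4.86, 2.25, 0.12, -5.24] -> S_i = Random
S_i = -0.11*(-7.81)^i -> [-0.11, 0.86, -6.71, 52.4, -409.26]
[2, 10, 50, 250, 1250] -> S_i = 2*5^i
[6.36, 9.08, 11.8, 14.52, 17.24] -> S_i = 6.36 + 2.72*i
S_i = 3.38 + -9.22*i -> [3.38, -5.84, -15.06, -24.28, -33.5]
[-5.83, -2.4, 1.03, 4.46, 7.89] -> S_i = -5.83 + 3.43*i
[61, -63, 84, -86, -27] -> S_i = Random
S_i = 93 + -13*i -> [93, 80, 67, 54, 41]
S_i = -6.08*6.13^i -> [-6.08, -37.27, -228.47, -1400.51, -8585.1]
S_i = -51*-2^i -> [-51, 102, -204, 408, -816]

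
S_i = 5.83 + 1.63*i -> [5.83, 7.46, 9.09, 10.72, 12.35]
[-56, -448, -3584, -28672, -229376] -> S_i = -56*8^i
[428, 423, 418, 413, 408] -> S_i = 428 + -5*i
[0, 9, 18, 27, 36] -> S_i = 0 + 9*i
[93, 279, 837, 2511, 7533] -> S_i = 93*3^i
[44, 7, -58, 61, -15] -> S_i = Random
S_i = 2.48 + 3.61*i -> [2.48, 6.09, 9.7, 13.31, 16.92]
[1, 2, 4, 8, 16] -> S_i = 1*2^i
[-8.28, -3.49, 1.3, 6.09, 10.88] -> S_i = -8.28 + 4.79*i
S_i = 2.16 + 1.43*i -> [2.16, 3.59, 5.02, 6.45, 7.88]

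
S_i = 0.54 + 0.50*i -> [0.54, 1.04, 1.54, 2.04, 2.54]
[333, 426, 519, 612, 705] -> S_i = 333 + 93*i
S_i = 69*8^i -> [69, 552, 4416, 35328, 282624]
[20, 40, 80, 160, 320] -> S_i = 20*2^i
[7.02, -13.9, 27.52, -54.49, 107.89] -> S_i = 7.02*(-1.98)^i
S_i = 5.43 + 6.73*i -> [5.43, 12.16, 18.89, 25.62, 32.35]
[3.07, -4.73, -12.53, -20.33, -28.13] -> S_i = 3.07 + -7.80*i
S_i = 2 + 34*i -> [2, 36, 70, 104, 138]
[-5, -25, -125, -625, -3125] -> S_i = -5*5^i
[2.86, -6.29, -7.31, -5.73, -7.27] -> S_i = Random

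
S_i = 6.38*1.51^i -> [6.38, 9.63, 14.55, 21.97, 33.17]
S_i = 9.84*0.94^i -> [9.84, 9.25, 8.69, 8.17, 7.68]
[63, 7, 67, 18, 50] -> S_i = Random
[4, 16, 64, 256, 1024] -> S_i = 4*4^i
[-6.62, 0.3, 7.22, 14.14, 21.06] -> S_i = -6.62 + 6.92*i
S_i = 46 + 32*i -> [46, 78, 110, 142, 174]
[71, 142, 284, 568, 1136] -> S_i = 71*2^i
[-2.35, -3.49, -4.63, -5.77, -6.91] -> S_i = -2.35 + -1.14*i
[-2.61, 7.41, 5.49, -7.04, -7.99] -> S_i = Random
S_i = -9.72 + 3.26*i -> [-9.72, -6.46, -3.2, 0.06, 3.32]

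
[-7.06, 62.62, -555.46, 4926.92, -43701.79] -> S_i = -7.06*(-8.87)^i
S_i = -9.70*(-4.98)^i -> [-9.7, 48.31, -240.56, 1198.01, -5966.08]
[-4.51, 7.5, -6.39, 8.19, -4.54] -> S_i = Random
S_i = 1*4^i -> [1, 4, 16, 64, 256]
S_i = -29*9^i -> [-29, -261, -2349, -21141, -190269]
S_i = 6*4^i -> [6, 24, 96, 384, 1536]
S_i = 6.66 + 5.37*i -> [6.66, 12.03, 17.4, 22.77, 28.14]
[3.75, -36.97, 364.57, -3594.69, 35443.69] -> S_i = 3.75*(-9.86)^i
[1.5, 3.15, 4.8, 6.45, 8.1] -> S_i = 1.50 + 1.65*i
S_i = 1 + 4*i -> [1, 5, 9, 13, 17]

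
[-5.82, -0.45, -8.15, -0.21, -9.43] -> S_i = Random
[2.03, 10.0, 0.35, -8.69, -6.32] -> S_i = Random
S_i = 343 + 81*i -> [343, 424, 505, 586, 667]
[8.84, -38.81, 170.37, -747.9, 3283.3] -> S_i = 8.84*(-4.39)^i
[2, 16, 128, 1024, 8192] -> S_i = 2*8^i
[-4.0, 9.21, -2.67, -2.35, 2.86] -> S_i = Random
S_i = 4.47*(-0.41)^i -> [4.47, -1.83, 0.75, -0.31, 0.13]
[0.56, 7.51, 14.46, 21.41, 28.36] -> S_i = 0.56 + 6.95*i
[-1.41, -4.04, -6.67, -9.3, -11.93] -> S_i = -1.41 + -2.63*i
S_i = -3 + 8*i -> [-3, 5, 13, 21, 29]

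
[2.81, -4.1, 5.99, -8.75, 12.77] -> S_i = 2.81*(-1.46)^i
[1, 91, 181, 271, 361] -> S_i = 1 + 90*i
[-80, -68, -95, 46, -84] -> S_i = Random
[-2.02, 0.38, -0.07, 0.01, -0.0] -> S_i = -2.02*(-0.19)^i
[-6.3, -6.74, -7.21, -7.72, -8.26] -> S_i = -6.30*1.07^i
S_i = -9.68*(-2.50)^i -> [-9.68, 24.2, -60.5, 151.25, -378.12]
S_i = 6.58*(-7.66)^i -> [6.58, -50.4, 386.09, -2957.41, 22653.8]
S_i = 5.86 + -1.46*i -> [5.86, 4.4, 2.94, 1.48, 0.02]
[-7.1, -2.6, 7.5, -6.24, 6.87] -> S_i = Random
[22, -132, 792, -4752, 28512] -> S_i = 22*-6^i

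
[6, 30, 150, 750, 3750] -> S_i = 6*5^i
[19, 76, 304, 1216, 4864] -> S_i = 19*4^i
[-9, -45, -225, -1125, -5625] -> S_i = -9*5^i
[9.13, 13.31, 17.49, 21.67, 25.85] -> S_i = 9.13 + 4.18*i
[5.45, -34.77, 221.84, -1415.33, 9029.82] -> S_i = 5.45*(-6.38)^i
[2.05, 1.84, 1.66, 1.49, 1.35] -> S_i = 2.05*0.90^i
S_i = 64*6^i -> [64, 384, 2304, 13824, 82944]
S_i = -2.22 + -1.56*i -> [-2.22, -3.78, -5.34, -6.9, -8.46]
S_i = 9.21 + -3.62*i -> [9.21, 5.59, 1.97, -1.65, -5.27]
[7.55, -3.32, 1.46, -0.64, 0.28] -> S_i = 7.55*(-0.44)^i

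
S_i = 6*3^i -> [6, 18, 54, 162, 486]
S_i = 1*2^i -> [1, 2, 4, 8, 16]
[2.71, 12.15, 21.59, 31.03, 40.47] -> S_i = 2.71 + 9.44*i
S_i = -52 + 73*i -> [-52, 21, 94, 167, 240]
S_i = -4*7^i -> [-4, -28, -196, -1372, -9604]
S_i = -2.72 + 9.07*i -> [-2.72, 6.35, 15.42, 24.49, 33.56]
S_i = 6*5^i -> [6, 30, 150, 750, 3750]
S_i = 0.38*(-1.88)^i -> [0.38, -0.71, 1.34, -2.52, 4.75]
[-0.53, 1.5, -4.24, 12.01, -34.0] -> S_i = -0.53*(-2.83)^i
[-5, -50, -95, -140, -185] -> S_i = -5 + -45*i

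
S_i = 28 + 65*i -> [28, 93, 158, 223, 288]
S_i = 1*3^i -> [1, 3, 9, 27, 81]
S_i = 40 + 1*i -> [40, 41, 42, 43, 44]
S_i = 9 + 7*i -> [9, 16, 23, 30, 37]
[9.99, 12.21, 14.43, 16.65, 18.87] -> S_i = 9.99 + 2.22*i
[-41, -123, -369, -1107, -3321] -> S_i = -41*3^i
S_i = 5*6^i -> [5, 30, 180, 1080, 6480]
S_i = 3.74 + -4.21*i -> [3.74, -0.47, -4.68, -8.89, -13.1]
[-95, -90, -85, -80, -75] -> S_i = -95 + 5*i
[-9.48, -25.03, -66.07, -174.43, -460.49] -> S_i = -9.48*2.64^i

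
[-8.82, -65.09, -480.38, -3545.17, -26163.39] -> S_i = -8.82*7.38^i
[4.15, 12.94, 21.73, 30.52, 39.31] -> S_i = 4.15 + 8.79*i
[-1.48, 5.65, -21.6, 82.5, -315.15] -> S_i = -1.48*(-3.82)^i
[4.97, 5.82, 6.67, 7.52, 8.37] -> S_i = 4.97 + 0.85*i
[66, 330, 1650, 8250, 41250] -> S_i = 66*5^i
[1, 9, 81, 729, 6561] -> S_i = 1*9^i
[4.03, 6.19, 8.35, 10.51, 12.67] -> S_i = 4.03 + 2.16*i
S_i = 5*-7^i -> [5, -35, 245, -1715, 12005]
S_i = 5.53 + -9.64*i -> [5.53, -4.11, -13.75, -23.39, -33.03]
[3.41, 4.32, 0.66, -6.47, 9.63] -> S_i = Random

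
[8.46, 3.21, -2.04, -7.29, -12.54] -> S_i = 8.46 + -5.25*i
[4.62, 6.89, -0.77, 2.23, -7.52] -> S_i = Random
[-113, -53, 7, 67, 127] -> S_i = -113 + 60*i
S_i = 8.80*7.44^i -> [8.8, 65.47, 487.11, 3624.11, 26963.39]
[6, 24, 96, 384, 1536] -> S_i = 6*4^i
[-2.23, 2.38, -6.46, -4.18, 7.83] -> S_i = Random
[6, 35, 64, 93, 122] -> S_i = 6 + 29*i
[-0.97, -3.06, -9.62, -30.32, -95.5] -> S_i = -0.97*3.15^i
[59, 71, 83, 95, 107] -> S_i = 59 + 12*i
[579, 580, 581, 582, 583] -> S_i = 579 + 1*i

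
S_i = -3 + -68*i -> [-3, -71, -139, -207, -275]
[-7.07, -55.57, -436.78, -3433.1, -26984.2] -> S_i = -7.07*7.86^i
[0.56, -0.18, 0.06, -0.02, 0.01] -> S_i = 0.56*(-0.32)^i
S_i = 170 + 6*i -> [170, 176, 182, 188, 194]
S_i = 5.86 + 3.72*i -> [5.86, 9.58, 13.3, 17.02, 20.74]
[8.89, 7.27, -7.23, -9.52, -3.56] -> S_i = Random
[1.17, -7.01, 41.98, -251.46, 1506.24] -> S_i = 1.17*(-5.99)^i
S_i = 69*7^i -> [69, 483, 3381, 23667, 165669]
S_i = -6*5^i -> [-6, -30, -150, -750, -3750]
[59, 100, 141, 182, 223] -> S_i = 59 + 41*i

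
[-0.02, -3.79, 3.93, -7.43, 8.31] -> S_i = Random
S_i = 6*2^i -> [6, 12, 24, 48, 96]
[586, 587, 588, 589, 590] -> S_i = 586 + 1*i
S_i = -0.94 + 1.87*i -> [-0.94, 0.93, 2.8, 4.67, 6.54]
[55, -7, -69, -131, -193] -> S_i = 55 + -62*i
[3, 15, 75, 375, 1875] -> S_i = 3*5^i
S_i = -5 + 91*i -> [-5, 86, 177, 268, 359]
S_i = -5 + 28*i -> [-5, 23, 51, 79, 107]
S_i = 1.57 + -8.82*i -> [1.57, -7.25, -16.07, -24.89, -33.71]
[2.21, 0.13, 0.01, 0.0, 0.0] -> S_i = 2.21*0.06^i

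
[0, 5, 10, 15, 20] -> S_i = 0 + 5*i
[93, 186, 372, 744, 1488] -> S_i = 93*2^i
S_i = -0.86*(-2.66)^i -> [-0.86, 2.29, -6.09, 16.19, -43.06]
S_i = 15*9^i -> [15, 135, 1215, 10935, 98415]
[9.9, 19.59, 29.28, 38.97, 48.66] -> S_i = 9.90 + 9.69*i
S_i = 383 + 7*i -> [383, 390, 397, 404, 411]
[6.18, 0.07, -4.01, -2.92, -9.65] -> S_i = Random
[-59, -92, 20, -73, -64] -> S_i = Random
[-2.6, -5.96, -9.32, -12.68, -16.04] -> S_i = -2.60 + -3.36*i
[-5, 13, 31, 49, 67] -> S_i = -5 + 18*i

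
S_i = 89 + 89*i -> [89, 178, 267, 356, 445]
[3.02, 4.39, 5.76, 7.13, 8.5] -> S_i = 3.02 + 1.37*i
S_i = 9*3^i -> [9, 27, 81, 243, 729]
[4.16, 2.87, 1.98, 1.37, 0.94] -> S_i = 4.16*0.69^i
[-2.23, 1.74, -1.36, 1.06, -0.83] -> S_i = -2.23*(-0.78)^i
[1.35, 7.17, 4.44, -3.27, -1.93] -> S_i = Random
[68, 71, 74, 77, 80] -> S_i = 68 + 3*i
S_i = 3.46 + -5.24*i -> [3.46, -1.78, -7.02, -12.26, -17.5]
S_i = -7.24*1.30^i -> [-7.24, -9.41, -12.24, -15.91, -20.68]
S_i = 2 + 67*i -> [2, 69, 136, 203, 270]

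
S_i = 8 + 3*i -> [8, 11, 14, 17, 20]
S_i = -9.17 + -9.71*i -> [-9.17, -18.88, -28.59, -38.3, -48.01]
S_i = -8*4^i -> [-8, -32, -128, -512, -2048]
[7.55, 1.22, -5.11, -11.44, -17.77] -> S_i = 7.55 + -6.33*i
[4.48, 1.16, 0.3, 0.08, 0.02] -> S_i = 4.48*0.26^i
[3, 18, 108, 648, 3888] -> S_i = 3*6^i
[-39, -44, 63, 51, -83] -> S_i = Random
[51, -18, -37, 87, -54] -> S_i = Random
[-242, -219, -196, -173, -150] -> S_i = -242 + 23*i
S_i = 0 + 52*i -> [0, 52, 104, 156, 208]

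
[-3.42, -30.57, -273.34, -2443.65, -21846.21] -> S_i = -3.42*8.94^i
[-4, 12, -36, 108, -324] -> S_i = -4*-3^i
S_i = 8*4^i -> [8, 32, 128, 512, 2048]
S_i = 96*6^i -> [96, 576, 3456, 20736, 124416]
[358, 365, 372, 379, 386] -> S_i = 358 + 7*i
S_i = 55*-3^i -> [55, -165, 495, -1485, 4455]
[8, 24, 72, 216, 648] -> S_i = 8*3^i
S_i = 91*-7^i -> [91, -637, 4459, -31213, 218491]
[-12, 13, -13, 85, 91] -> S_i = Random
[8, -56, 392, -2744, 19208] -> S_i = 8*-7^i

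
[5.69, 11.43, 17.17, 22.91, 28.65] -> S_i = 5.69 + 5.74*i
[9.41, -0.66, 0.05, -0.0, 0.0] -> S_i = 9.41*(-0.07)^i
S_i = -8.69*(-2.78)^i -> [-8.69, 24.16, -67.16, 186.7, -519.04]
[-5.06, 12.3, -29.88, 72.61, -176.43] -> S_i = -5.06*(-2.43)^i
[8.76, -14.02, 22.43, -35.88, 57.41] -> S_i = 8.76*(-1.60)^i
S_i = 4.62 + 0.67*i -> [4.62, 5.29, 5.96, 6.63, 7.3]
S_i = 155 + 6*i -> [155, 161, 167, 173, 179]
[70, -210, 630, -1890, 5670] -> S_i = 70*-3^i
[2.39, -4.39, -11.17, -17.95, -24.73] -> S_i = 2.39 + -6.78*i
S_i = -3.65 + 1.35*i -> [-3.65, -2.3, -0.95, 0.4, 1.75]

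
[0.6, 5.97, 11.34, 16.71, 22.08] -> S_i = 0.60 + 5.37*i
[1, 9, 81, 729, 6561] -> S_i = 1*9^i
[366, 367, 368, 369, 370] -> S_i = 366 + 1*i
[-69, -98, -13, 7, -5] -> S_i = Random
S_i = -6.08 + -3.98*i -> [-6.08, -10.06, -14.04, -18.02, -22.0]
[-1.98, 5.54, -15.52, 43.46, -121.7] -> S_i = -1.98*(-2.80)^i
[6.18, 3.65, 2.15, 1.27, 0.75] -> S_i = 6.18*0.59^i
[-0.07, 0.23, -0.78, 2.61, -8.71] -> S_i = -0.07*(-3.34)^i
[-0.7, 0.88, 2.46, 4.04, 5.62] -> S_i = -0.70 + 1.58*i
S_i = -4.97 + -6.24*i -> [-4.97, -11.21, -17.45, -23.69, -29.93]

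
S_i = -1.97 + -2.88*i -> [-1.97, -4.85, -7.73, -10.61, -13.49]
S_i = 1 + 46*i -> [1, 47, 93, 139, 185]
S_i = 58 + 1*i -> [58, 59, 60, 61, 62]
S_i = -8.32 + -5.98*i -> [-8.32, -14.3, -20.28, -26.26, -32.24]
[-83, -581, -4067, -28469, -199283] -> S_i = -83*7^i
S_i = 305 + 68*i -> [305, 373, 441, 509, 577]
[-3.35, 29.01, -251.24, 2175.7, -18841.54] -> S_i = -3.35*(-8.66)^i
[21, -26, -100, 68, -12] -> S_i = Random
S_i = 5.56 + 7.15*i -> [5.56, 12.71, 19.86, 27.01, 34.16]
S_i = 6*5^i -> [6, 30, 150, 750, 3750]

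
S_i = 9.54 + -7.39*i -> [9.54, 2.15, -5.24, -12.63, -20.02]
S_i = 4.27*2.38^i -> [4.27, 10.16, 24.19, 57.57, 137.0]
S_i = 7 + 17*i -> [7, 24, 41, 58, 75]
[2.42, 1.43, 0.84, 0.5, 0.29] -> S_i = 2.42*0.59^i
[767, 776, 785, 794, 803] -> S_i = 767 + 9*i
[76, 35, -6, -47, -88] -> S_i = 76 + -41*i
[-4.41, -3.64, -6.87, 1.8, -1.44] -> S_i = Random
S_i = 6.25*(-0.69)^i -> [6.25, -4.31, 2.98, -2.05, 1.42]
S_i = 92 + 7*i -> [92, 99, 106, 113, 120]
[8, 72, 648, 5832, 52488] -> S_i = 8*9^i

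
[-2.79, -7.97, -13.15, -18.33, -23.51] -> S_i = -2.79 + -5.18*i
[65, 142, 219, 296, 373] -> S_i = 65 + 77*i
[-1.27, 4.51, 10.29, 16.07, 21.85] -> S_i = -1.27 + 5.78*i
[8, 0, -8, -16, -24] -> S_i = 8 + -8*i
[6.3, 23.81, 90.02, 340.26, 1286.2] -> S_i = 6.30*3.78^i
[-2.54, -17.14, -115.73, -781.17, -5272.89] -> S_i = -2.54*6.75^i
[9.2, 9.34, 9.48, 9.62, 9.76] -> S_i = 9.20 + 0.14*i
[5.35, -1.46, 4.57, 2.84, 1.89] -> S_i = Random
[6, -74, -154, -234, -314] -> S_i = 6 + -80*i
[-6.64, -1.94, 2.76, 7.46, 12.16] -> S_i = -6.64 + 4.70*i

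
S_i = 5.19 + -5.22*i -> [5.19, -0.03, -5.25, -10.47, -15.69]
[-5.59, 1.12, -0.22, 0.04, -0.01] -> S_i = -5.59*(-0.20)^i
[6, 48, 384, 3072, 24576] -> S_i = 6*8^i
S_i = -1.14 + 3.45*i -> [-1.14, 2.31, 5.76, 9.21, 12.66]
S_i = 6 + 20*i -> [6, 26, 46, 66, 86]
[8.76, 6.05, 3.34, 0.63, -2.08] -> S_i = 8.76 + -2.71*i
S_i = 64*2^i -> [64, 128, 256, 512, 1024]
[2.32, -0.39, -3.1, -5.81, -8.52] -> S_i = 2.32 + -2.71*i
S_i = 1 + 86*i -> [1, 87, 173, 259, 345]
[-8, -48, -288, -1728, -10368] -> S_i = -8*6^i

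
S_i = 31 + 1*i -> [31, 32, 33, 34, 35]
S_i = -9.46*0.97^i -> [-9.46, -9.18, -8.9, -8.63, -8.37]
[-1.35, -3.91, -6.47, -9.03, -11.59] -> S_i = -1.35 + -2.56*i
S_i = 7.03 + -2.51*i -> [7.03, 4.52, 2.01, -0.5, -3.01]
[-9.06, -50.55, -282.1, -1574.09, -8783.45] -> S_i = -9.06*5.58^i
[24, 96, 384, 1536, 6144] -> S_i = 24*4^i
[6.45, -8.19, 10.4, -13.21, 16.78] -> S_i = 6.45*(-1.27)^i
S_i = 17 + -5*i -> [17, 12, 7, 2, -3]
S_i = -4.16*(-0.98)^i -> [-4.16, 4.08, -4.0, 3.92, -3.84]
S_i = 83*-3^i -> [83, -249, 747, -2241, 6723]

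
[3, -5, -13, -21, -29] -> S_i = 3 + -8*i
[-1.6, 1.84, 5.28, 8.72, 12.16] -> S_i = -1.60 + 3.44*i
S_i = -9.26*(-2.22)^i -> [-9.26, 20.56, -45.64, 101.31, -224.92]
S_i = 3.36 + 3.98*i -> [3.36, 7.34, 11.32, 15.3, 19.28]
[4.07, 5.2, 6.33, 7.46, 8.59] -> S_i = 4.07 + 1.13*i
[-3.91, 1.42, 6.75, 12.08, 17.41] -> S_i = -3.91 + 5.33*i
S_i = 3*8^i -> [3, 24, 192, 1536, 12288]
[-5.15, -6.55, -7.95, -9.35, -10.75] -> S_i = -5.15 + -1.40*i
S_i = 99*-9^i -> [99, -891, 8019, -72171, 649539]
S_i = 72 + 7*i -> [72, 79, 86, 93, 100]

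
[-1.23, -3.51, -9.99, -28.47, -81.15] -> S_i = -1.23*2.85^i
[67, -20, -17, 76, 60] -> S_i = Random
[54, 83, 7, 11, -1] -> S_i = Random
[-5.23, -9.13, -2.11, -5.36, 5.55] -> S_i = Random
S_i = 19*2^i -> [19, 38, 76, 152, 304]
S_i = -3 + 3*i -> [-3, 0, 3, 6, 9]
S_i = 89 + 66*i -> [89, 155, 221, 287, 353]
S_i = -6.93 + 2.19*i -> [-6.93, -4.74, -2.55, -0.36, 1.83]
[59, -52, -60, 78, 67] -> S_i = Random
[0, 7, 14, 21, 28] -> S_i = 0 + 7*i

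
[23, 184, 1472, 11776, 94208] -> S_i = 23*8^i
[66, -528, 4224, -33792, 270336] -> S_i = 66*-8^i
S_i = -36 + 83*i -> [-36, 47, 130, 213, 296]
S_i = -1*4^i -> [-1, -4, -16, -64, -256]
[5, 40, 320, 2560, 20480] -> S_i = 5*8^i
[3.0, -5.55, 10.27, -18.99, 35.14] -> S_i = 3.00*(-1.85)^i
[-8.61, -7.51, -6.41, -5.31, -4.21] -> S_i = -8.61 + 1.10*i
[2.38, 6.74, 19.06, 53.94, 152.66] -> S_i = 2.38*2.83^i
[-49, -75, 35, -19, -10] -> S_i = Random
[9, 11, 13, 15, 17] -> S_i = 9 + 2*i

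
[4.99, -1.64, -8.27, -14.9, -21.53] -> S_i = 4.99 + -6.63*i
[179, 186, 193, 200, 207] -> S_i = 179 + 7*i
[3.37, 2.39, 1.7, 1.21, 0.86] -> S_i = 3.37*0.71^i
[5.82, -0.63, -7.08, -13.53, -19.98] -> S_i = 5.82 + -6.45*i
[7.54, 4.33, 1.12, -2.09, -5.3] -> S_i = 7.54 + -3.21*i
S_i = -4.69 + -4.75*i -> [-4.69, -9.44, -14.19, -18.94, -23.69]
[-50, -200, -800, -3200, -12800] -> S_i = -50*4^i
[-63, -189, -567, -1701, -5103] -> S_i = -63*3^i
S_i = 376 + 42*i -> [376, 418, 460, 502, 544]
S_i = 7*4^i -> [7, 28, 112, 448, 1792]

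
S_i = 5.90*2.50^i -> [5.9, 14.75, 36.88, 92.19, 230.47]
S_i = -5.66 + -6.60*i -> [-5.66, -12.26, -18.86, -25.46, -32.06]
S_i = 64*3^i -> [64, 192, 576, 1728, 5184]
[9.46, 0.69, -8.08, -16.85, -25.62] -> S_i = 9.46 + -8.77*i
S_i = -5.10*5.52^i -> [-5.1, -28.15, -155.4, -857.8, -4735.07]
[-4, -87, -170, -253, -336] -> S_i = -4 + -83*i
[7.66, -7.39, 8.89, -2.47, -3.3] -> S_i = Random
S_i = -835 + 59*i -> [-835, -776, -717, -658, -599]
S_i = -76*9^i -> [-76, -684, -6156, -55404, -498636]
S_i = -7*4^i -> [-7, -28, -112, -448, -1792]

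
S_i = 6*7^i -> [6, 42, 294, 2058, 14406]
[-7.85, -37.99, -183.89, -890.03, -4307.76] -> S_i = -7.85*4.84^i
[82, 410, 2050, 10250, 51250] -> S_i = 82*5^i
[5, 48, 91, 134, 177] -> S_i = 5 + 43*i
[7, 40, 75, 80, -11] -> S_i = Random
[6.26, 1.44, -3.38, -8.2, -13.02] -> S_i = 6.26 + -4.82*i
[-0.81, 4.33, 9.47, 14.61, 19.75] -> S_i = -0.81 + 5.14*i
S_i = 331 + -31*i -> [331, 300, 269, 238, 207]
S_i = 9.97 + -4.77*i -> [9.97, 5.2, 0.43, -4.34, -9.11]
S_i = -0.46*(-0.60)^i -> [-0.46, 0.28, -0.17, 0.1, -0.06]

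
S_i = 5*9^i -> [5, 45, 405, 3645, 32805]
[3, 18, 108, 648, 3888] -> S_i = 3*6^i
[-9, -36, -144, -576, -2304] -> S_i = -9*4^i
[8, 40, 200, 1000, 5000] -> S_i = 8*5^i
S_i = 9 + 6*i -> [9, 15, 21, 27, 33]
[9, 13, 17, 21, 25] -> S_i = 9 + 4*i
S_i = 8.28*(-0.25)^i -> [8.28, -2.07, 0.52, -0.13, 0.03]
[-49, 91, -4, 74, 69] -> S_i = Random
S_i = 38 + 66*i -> [38, 104, 170, 236, 302]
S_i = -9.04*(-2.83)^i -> [-9.04, 25.58, -72.4, 204.89, -579.85]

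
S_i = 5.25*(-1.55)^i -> [5.25, -8.14, 12.61, -19.55, 30.3]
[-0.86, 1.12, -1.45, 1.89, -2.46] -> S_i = -0.86*(-1.30)^i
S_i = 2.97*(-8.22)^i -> [2.97, -24.41, 200.68, -1649.57, 13559.5]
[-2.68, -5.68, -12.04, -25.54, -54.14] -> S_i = -2.68*2.12^i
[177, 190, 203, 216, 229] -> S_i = 177 + 13*i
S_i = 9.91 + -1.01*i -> [9.91, 8.9, 7.89, 6.88, 5.87]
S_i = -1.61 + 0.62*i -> [-1.61, -0.99, -0.37, 0.25, 0.87]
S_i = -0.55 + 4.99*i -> [-0.55, 4.44, 9.43, 14.42, 19.41]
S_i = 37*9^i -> [37, 333, 2997, 26973, 242757]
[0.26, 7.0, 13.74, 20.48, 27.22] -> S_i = 0.26 + 6.74*i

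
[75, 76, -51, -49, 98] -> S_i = Random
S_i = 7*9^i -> [7, 63, 567, 5103, 45927]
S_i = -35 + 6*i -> [-35, -29, -23, -17, -11]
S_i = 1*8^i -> [1, 8, 64, 512, 4096]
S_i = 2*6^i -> [2, 12, 72, 432, 2592]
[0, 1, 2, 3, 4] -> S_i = 0 + 1*i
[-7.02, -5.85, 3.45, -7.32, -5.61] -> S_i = Random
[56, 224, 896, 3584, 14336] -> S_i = 56*4^i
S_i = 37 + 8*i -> [37, 45, 53, 61, 69]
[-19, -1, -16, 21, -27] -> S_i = Random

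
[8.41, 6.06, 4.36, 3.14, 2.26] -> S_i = 8.41*0.72^i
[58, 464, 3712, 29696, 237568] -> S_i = 58*8^i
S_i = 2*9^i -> [2, 18, 162, 1458, 13122]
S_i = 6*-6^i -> [6, -36, 216, -1296, 7776]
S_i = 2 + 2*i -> [2, 4, 6, 8, 10]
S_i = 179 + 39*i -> [179, 218, 257, 296, 335]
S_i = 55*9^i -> [55, 495, 4455, 40095, 360855]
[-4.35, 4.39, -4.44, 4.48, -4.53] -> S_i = -4.35*(-1.01)^i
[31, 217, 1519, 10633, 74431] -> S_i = 31*7^i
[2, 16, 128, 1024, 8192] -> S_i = 2*8^i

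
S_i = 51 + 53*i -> [51, 104, 157, 210, 263]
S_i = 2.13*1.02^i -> [2.13, 2.17, 2.22, 2.26, 2.31]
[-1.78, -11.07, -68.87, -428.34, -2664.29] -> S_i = -1.78*6.22^i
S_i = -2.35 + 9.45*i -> [-2.35, 7.1, 16.55, 26.0, 35.45]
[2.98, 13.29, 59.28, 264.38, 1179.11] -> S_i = 2.98*4.46^i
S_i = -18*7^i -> [-18, -126, -882, -6174, -43218]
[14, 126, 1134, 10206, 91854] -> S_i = 14*9^i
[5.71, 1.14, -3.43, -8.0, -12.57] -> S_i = 5.71 + -4.57*i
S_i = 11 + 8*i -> [11, 19, 27, 35, 43]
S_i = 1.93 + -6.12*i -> [1.93, -4.19, -10.31, -16.43, -22.55]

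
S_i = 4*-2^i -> [4, -8, 16, -32, 64]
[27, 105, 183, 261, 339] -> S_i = 27 + 78*i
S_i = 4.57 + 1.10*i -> [4.57, 5.67, 6.77, 7.87, 8.97]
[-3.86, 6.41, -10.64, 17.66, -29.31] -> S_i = -3.86*(-1.66)^i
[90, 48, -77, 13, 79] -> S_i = Random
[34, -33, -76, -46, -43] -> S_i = Random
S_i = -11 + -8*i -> [-11, -19, -27, -35, -43]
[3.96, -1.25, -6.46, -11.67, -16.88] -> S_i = 3.96 + -5.21*i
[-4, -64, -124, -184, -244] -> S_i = -4 + -60*i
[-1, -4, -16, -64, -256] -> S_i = -1*4^i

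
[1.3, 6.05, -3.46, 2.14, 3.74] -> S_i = Random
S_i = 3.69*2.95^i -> [3.69, 10.89, 32.11, 94.73, 279.46]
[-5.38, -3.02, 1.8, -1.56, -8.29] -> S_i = Random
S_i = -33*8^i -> [-33, -264, -2112, -16896, -135168]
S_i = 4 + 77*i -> [4, 81, 158, 235, 312]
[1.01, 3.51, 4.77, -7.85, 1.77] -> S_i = Random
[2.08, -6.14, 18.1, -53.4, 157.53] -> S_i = 2.08*(-2.95)^i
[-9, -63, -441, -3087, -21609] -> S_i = -9*7^i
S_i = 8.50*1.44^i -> [8.5, 12.24, 17.63, 25.38, 36.55]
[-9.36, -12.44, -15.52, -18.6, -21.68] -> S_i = -9.36 + -3.08*i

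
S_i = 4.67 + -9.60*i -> [4.67, -4.93, -14.53, -24.13, -33.73]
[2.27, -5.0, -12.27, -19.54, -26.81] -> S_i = 2.27 + -7.27*i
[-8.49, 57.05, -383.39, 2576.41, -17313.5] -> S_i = -8.49*(-6.72)^i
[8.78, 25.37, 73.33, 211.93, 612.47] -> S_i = 8.78*2.89^i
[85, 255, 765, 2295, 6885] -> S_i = 85*3^i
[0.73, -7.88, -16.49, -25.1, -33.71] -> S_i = 0.73 + -8.61*i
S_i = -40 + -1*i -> [-40, -41, -42, -43, -44]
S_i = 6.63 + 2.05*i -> [6.63, 8.68, 10.73, 12.78, 14.83]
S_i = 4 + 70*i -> [4, 74, 144, 214, 284]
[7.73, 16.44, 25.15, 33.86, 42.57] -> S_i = 7.73 + 8.71*i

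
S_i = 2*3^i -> [2, 6, 18, 54, 162]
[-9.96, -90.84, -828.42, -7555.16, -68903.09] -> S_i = -9.96*9.12^i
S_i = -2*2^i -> [-2, -4, -8, -16, -32]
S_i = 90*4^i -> [90, 360, 1440, 5760, 23040]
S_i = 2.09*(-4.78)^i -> [2.09, -9.99, 47.75, -228.26, 1091.08]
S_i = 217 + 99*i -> [217, 316, 415, 514, 613]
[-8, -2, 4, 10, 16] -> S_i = -8 + 6*i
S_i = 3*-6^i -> [3, -18, 108, -648, 3888]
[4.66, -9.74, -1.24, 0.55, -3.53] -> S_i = Random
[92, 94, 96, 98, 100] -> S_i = 92 + 2*i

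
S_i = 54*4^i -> [54, 216, 864, 3456, 13824]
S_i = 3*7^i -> [3, 21, 147, 1029, 7203]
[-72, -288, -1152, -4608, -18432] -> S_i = -72*4^i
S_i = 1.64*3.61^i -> [1.64, 5.92, 21.37, 77.16, 278.53]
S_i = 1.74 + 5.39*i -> [1.74, 7.13, 12.52, 17.91, 23.3]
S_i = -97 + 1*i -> [-97, -96, -95, -94, -93]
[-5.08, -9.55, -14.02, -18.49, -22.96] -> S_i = -5.08 + -4.47*i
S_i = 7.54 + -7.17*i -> [7.54, 0.37, -6.8, -13.97, -21.14]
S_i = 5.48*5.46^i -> [5.48, 29.92, 163.37, 891.99, 4870.25]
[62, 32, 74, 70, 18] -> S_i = Random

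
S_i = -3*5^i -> [-3, -15, -75, -375, -1875]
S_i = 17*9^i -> [17, 153, 1377, 12393, 111537]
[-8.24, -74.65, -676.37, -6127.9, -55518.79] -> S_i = -8.24*9.06^i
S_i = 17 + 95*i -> [17, 112, 207, 302, 397]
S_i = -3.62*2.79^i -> [-3.62, -10.1, -28.18, -78.62, -219.34]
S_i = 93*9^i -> [93, 837, 7533, 67797, 610173]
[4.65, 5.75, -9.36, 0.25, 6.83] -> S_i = Random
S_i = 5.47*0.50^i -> [5.47, 2.74, 1.37, 0.68, 0.34]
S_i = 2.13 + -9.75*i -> [2.13, -7.62, -17.37, -27.12, -36.87]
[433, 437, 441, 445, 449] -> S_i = 433 + 4*i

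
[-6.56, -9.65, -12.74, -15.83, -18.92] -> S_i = -6.56 + -3.09*i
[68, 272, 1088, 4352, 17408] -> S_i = 68*4^i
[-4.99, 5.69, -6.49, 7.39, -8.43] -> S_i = -4.99*(-1.14)^i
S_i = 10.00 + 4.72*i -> [10.0, 14.72, 19.44, 24.16, 28.88]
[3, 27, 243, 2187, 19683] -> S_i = 3*9^i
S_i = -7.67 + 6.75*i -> [-7.67, -0.92, 5.83, 12.58, 19.33]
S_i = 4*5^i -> [4, 20, 100, 500, 2500]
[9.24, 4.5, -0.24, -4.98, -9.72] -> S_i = 9.24 + -4.74*i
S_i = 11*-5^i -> [11, -55, 275, -1375, 6875]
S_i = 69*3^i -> [69, 207, 621, 1863, 5589]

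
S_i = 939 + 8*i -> [939, 947, 955, 963, 971]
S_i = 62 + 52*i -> [62, 114, 166, 218, 270]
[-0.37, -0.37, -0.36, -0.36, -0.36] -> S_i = -0.37*0.99^i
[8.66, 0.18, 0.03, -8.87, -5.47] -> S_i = Random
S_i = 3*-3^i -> [3, -9, 27, -81, 243]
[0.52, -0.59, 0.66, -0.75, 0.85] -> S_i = 0.52*(-1.13)^i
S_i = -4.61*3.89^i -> [-4.61, -17.93, -69.76, -271.36, -1055.6]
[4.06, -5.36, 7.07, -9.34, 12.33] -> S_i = 4.06*(-1.32)^i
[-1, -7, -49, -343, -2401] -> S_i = -1*7^i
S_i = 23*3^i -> [23, 69, 207, 621, 1863]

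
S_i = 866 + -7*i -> [866, 859, 852, 845, 838]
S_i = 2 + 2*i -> [2, 4, 6, 8, 10]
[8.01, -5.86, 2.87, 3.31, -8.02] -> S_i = Random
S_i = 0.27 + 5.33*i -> [0.27, 5.6, 10.93, 16.26, 21.59]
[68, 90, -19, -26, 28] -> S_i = Random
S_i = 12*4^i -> [12, 48, 192, 768, 3072]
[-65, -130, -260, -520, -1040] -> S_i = -65*2^i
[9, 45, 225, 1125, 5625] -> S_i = 9*5^i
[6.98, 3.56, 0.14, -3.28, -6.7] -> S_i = 6.98 + -3.42*i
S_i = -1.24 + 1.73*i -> [-1.24, 0.49, 2.22, 3.95, 5.68]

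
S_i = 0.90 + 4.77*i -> [0.9, 5.67, 10.44, 15.21, 19.98]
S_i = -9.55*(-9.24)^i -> [-9.55, 88.24, -815.36, 7533.89, -69613.15]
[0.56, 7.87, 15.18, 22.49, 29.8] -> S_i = 0.56 + 7.31*i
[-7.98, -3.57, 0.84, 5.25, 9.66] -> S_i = -7.98 + 4.41*i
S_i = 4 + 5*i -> [4, 9, 14, 19, 24]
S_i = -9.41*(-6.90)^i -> [-9.41, 64.93, -448.01, 3091.27, -21329.76]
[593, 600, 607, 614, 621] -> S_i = 593 + 7*i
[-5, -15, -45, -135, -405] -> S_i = -5*3^i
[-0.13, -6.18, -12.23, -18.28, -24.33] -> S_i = -0.13 + -6.05*i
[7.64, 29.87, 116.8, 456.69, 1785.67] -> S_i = 7.64*3.91^i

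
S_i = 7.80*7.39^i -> [7.8, 57.64, 425.97, 3147.95, 23263.36]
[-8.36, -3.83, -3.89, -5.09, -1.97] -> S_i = Random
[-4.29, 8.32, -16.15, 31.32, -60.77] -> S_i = -4.29*(-1.94)^i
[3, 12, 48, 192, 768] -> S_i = 3*4^i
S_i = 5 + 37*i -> [5, 42, 79, 116, 153]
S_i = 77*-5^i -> [77, -385, 1925, -9625, 48125]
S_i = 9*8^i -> [9, 72, 576, 4608, 36864]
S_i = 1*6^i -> [1, 6, 36, 216, 1296]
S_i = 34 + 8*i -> [34, 42, 50, 58, 66]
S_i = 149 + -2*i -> [149, 147, 145, 143, 141]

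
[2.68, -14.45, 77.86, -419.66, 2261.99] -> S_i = 2.68*(-5.39)^i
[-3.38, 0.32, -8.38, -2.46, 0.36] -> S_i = Random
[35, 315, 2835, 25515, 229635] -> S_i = 35*9^i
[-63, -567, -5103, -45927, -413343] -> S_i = -63*9^i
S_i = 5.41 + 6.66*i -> [5.41, 12.07, 18.73, 25.39, 32.05]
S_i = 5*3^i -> [5, 15, 45, 135, 405]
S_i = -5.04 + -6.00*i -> [-5.04, -11.04, -17.04, -23.04, -29.04]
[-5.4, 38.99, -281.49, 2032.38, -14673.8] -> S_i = -5.40*(-7.22)^i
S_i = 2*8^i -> [2, 16, 128, 1024, 8192]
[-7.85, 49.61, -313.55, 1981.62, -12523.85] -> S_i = -7.85*(-6.32)^i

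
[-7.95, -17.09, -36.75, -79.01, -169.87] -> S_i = -7.95*2.15^i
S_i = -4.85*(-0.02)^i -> [-4.85, 0.1, -0.0, 0.0, -0.0]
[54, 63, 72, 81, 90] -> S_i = 54 + 9*i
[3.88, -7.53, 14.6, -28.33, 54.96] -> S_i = 3.88*(-1.94)^i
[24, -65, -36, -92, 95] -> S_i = Random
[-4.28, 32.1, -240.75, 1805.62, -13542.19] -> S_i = -4.28*(-7.50)^i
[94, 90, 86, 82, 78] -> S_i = 94 + -4*i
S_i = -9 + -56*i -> [-9, -65, -121, -177, -233]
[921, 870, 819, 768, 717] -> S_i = 921 + -51*i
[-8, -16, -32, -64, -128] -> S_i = -8*2^i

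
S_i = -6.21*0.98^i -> [-6.21, -6.09, -5.96, -5.84, -5.73]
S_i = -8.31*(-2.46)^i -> [-8.31, 20.44, -50.29, 123.71, -304.33]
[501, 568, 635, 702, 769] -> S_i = 501 + 67*i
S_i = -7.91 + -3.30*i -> [-7.91, -11.21, -14.51, -17.81, -21.11]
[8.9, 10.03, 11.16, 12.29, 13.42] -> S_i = 8.90 + 1.13*i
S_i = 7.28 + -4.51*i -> [7.28, 2.77, -1.74, -6.25, -10.76]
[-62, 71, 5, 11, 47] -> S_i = Random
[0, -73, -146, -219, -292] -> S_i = 0 + -73*i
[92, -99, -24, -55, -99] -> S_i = Random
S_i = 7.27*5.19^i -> [7.27, 37.73, 195.83, 1016.33, 5274.77]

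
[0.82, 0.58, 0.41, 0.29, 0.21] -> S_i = 0.82*0.71^i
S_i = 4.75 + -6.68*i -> [4.75, -1.93, -8.61, -15.29, -21.97]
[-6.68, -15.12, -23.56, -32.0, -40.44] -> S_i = -6.68 + -8.44*i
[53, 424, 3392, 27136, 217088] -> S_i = 53*8^i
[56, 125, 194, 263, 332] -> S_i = 56 + 69*i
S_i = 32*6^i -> [32, 192, 1152, 6912, 41472]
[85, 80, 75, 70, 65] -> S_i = 85 + -5*i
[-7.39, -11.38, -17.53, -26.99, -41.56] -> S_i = -7.39*1.54^i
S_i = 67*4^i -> [67, 268, 1072, 4288, 17152]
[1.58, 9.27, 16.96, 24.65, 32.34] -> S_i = 1.58 + 7.69*i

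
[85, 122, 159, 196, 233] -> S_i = 85 + 37*i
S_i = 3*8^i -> [3, 24, 192, 1536, 12288]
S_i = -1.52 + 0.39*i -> [-1.52, -1.13, -0.74, -0.35, 0.04]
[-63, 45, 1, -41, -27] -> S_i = Random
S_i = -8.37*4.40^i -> [-8.37, -36.83, -162.04, -712.99, -3137.16]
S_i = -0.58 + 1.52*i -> [-0.58, 0.94, 2.46, 3.98, 5.5]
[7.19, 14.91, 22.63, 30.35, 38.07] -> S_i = 7.19 + 7.72*i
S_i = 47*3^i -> [47, 141, 423, 1269, 3807]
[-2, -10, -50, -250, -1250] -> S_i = -2*5^i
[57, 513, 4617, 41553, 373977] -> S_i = 57*9^i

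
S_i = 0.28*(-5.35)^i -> [0.28, -1.5, 8.01, -42.88, 229.39]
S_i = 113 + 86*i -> [113, 199, 285, 371, 457]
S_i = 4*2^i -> [4, 8, 16, 32, 64]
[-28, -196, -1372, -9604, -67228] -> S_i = -28*7^i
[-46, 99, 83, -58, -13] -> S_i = Random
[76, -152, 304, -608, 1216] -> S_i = 76*-2^i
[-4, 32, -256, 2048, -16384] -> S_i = -4*-8^i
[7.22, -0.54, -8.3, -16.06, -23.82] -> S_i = 7.22 + -7.76*i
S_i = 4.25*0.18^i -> [4.25, 0.76, 0.14, 0.02, 0.0]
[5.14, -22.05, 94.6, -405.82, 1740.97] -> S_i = 5.14*(-4.29)^i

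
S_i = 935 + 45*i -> [935, 980, 1025, 1070, 1115]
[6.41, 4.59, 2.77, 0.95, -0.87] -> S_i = 6.41 + -1.82*i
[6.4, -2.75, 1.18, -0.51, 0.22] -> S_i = 6.40*(-0.43)^i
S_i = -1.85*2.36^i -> [-1.85, -4.37, -10.3, -24.32, -57.39]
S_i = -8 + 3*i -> [-8, -5, -2, 1, 4]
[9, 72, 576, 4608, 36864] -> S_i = 9*8^i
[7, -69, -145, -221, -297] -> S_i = 7 + -76*i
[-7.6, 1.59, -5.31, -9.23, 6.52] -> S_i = Random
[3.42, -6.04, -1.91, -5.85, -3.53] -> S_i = Random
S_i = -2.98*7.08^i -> [-2.98, -21.1, -149.38, -1057.59, -7487.71]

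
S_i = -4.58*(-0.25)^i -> [-4.58, 1.14, -0.29, 0.07, -0.02]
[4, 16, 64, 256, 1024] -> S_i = 4*4^i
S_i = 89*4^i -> [89, 356, 1424, 5696, 22784]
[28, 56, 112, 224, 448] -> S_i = 28*2^i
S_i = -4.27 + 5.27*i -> [-4.27, 1.0, 6.27, 11.54, 16.81]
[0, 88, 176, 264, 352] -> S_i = 0 + 88*i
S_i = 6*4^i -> [6, 24, 96, 384, 1536]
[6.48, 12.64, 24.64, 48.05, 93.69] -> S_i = 6.48*1.95^i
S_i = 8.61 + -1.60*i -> [8.61, 7.01, 5.41, 3.81, 2.21]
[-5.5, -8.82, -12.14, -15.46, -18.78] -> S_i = -5.50 + -3.32*i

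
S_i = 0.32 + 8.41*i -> [0.32, 8.73, 17.14, 25.55, 33.96]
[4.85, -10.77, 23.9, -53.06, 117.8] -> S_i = 4.85*(-2.22)^i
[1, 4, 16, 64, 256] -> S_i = 1*4^i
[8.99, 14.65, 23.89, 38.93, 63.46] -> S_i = 8.99*1.63^i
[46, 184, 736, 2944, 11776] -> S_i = 46*4^i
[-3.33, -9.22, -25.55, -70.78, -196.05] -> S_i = -3.33*2.77^i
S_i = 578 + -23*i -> [578, 555, 532, 509, 486]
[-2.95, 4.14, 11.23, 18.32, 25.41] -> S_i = -2.95 + 7.09*i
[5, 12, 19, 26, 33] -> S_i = 5 + 7*i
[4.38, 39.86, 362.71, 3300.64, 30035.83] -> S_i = 4.38*9.10^i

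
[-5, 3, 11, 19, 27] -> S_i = -5 + 8*i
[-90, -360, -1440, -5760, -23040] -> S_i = -90*4^i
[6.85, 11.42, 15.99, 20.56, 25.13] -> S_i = 6.85 + 4.57*i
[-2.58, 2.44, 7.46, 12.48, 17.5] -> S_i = -2.58 + 5.02*i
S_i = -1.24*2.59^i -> [-1.24, -3.21, -8.32, -21.54, -55.8]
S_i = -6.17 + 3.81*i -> [-6.17, -2.36, 1.45, 5.26, 9.07]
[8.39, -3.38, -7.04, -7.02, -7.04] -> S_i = Random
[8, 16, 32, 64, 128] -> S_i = 8*2^i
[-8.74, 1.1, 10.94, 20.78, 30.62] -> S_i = -8.74 + 9.84*i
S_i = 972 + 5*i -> [972, 977, 982, 987, 992]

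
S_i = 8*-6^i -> [8, -48, 288, -1728, 10368]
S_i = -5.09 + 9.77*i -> [-5.09, 4.68, 14.45, 24.22, 33.99]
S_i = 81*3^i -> [81, 243, 729, 2187, 6561]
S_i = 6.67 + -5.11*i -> [6.67, 1.56, -3.55, -8.66, -13.77]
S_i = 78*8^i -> [78, 624, 4992, 39936, 319488]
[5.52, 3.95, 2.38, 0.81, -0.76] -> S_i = 5.52 + -1.57*i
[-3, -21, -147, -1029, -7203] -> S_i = -3*7^i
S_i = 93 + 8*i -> [93, 101, 109, 117, 125]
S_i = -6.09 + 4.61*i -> [-6.09, -1.48, 3.13, 7.74, 12.35]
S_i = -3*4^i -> [-3, -12, -48, -192, -768]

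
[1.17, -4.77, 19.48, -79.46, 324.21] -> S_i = 1.17*(-4.08)^i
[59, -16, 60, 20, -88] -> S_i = Random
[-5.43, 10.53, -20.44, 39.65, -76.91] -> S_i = -5.43*(-1.94)^i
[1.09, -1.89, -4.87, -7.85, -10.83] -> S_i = 1.09 + -2.98*i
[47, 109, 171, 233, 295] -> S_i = 47 + 62*i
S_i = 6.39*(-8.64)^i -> [6.39, -55.21, 477.01, -4121.37, 35608.68]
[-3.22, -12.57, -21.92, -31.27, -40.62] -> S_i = -3.22 + -9.35*i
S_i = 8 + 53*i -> [8, 61, 114, 167, 220]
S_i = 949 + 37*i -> [949, 986, 1023, 1060, 1097]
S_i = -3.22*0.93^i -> [-3.22, -2.99, -2.78, -2.59, -2.41]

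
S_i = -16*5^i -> [-16, -80, -400, -2000, -10000]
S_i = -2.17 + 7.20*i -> [-2.17, 5.03, 12.23, 19.43, 26.63]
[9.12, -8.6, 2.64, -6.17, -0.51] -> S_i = Random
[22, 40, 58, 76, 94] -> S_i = 22 + 18*i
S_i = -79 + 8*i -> [-79, -71, -63, -55, -47]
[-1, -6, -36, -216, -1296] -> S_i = -1*6^i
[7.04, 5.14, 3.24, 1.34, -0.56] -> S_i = 7.04 + -1.90*i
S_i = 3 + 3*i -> [3, 6, 9, 12, 15]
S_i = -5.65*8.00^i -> [-5.65, -45.2, -361.6, -2892.8, -23142.4]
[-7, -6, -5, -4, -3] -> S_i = -7 + 1*i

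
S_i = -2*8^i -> [-2, -16, -128, -1024, -8192]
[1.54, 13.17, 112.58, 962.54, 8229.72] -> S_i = 1.54*8.55^i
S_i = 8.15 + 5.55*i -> [8.15, 13.7, 19.25, 24.8, 30.35]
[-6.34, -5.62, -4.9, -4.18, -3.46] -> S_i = -6.34 + 0.72*i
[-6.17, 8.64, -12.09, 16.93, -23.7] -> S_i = -6.17*(-1.40)^i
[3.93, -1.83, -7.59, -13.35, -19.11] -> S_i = 3.93 + -5.76*i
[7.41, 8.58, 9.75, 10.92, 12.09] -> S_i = 7.41 + 1.17*i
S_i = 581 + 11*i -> [581, 592, 603, 614, 625]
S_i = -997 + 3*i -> [-997, -994, -991, -988, -985]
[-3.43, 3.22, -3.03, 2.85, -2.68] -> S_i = -3.43*(-0.94)^i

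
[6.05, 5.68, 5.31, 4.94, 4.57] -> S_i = 6.05 + -0.37*i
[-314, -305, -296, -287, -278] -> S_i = -314 + 9*i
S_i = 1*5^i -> [1, 5, 25, 125, 625]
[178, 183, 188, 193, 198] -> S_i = 178 + 5*i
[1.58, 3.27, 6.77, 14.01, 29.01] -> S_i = 1.58*2.07^i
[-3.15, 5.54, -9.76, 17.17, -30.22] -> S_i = -3.15*(-1.76)^i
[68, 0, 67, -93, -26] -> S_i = Random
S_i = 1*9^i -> [1, 9, 81, 729, 6561]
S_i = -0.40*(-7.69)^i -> [-0.4, 3.08, -23.65, 181.9, -1398.83]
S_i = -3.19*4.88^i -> [-3.19, -15.57, -75.97, -370.72, -1809.13]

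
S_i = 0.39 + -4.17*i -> [0.39, -3.78, -7.95, -12.12, -16.29]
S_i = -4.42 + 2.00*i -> [-4.42, -2.42, -0.42, 1.58, 3.58]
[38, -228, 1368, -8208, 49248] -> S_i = 38*-6^i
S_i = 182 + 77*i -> [182, 259, 336, 413, 490]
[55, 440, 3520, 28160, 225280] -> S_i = 55*8^i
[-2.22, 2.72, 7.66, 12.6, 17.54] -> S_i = -2.22 + 4.94*i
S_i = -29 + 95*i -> [-29, 66, 161, 256, 351]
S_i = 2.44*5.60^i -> [2.44, 13.66, 76.52, 428.5, 2399.62]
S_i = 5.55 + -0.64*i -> [5.55, 4.91, 4.27, 3.63, 2.99]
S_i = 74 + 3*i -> [74, 77, 80, 83, 86]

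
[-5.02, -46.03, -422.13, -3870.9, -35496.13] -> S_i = -5.02*9.17^i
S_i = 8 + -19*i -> [8, -11, -30, -49, -68]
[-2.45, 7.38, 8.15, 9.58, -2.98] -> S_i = Random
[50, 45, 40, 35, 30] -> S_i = 50 + -5*i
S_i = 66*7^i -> [66, 462, 3234, 22638, 158466]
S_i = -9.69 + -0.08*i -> [-9.69, -9.77, -9.85, -9.93, -10.01]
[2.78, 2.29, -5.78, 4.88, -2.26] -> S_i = Random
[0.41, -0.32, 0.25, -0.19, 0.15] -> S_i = 0.41*(-0.78)^i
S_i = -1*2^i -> [-1, -2, -4, -8, -16]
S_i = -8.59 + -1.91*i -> [-8.59, -10.5, -12.41, -14.32, -16.23]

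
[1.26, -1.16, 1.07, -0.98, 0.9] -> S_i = 1.26*(-0.92)^i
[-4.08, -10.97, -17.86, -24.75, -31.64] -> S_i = -4.08 + -6.89*i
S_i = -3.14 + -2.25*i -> [-3.14, -5.39, -7.64, -9.89, -12.14]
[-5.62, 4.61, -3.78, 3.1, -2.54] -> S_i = -5.62*(-0.82)^i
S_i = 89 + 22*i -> [89, 111, 133, 155, 177]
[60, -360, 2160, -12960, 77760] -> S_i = 60*-6^i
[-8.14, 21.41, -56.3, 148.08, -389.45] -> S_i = -8.14*(-2.63)^i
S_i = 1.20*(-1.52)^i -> [1.2, -1.82, 2.77, -4.21, 6.41]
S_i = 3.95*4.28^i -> [3.95, 16.91, 72.36, 309.69, 1325.48]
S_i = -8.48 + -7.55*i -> [-8.48, -16.03, -23.58, -31.13, -38.68]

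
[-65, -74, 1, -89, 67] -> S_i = Random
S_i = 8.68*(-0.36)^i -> [8.68, -3.12, 1.12, -0.4, 0.15]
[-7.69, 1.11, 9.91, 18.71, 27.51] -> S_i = -7.69 + 8.80*i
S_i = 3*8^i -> [3, 24, 192, 1536, 12288]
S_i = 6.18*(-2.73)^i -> [6.18, -16.87, 46.06, -125.74, 343.27]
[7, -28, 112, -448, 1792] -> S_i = 7*-4^i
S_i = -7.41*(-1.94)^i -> [-7.41, 14.38, -27.89, 54.1, -104.96]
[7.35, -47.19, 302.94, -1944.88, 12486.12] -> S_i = 7.35*(-6.42)^i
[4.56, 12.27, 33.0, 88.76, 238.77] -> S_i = 4.56*2.69^i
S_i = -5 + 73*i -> [-5, 68, 141, 214, 287]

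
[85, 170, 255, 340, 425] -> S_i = 85 + 85*i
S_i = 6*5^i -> [6, 30, 150, 750, 3750]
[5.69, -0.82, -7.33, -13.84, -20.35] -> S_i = 5.69 + -6.51*i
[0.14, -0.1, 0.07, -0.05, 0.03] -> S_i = 0.14*(-0.69)^i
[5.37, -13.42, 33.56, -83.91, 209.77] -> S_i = 5.37*(-2.50)^i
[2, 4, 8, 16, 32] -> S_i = 2*2^i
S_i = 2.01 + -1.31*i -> [2.01, 0.7, -0.61, -1.92, -3.23]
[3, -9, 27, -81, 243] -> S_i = 3*-3^i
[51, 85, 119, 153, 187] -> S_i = 51 + 34*i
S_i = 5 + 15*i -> [5, 20, 35, 50, 65]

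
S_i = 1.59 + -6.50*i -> [1.59, -4.91, -11.41, -17.91, -24.41]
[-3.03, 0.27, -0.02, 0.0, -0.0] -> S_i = -3.03*(-0.09)^i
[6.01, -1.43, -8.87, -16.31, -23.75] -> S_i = 6.01 + -7.44*i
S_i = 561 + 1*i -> [561, 562, 563, 564, 565]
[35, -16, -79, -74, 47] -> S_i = Random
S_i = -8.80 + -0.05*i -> [-8.8, -8.85, -8.9, -8.95, -9.0]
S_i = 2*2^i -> [2, 4, 8, 16, 32]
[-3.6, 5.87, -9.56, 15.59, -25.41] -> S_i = -3.60*(-1.63)^i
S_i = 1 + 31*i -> [1, 32, 63, 94, 125]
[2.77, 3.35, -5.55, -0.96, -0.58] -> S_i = Random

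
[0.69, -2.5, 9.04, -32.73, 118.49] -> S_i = 0.69*(-3.62)^i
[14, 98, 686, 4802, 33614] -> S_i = 14*7^i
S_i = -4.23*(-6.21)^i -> [-4.23, 26.27, -163.13, 1013.01, -6290.81]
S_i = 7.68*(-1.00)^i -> [7.68, -7.68, 7.68, -7.68, 7.68]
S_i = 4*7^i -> [4, 28, 196, 1372, 9604]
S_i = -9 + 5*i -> [-9, -4, 1, 6, 11]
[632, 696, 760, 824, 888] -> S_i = 632 + 64*i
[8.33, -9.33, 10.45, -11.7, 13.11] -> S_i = 8.33*(-1.12)^i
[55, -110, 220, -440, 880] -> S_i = 55*-2^i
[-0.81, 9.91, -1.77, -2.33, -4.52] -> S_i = Random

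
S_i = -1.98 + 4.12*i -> [-1.98, 2.14, 6.26, 10.38, 14.5]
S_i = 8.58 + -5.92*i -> [8.58, 2.66, -3.26, -9.18, -15.1]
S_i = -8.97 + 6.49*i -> [-8.97, -2.48, 4.01, 10.5, 16.99]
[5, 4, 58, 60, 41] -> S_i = Random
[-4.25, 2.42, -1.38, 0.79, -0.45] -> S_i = -4.25*(-0.57)^i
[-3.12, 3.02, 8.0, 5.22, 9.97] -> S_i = Random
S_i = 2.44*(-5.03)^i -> [2.44, -12.27, 61.73, -310.52, 1561.93]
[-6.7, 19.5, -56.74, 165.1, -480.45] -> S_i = -6.70*(-2.91)^i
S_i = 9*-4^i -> [9, -36, 144, -576, 2304]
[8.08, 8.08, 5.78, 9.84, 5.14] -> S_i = Random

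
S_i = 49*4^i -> [49, 196, 784, 3136, 12544]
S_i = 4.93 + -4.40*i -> [4.93, 0.53, -3.87, -8.27, -12.67]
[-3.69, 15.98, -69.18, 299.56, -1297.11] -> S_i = -3.69*(-4.33)^i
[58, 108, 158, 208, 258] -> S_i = 58 + 50*i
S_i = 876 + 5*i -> [876, 881, 886, 891, 896]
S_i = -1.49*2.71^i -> [-1.49, -4.04, -10.94, -29.65, -80.36]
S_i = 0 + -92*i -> [0, -92, -184, -276, -368]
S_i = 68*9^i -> [68, 612, 5508, 49572, 446148]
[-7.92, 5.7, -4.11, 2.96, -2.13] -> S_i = -7.92*(-0.72)^i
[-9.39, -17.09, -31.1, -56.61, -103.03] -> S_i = -9.39*1.82^i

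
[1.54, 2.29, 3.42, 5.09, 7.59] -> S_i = 1.54*1.49^i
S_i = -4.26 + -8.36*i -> [-4.26, -12.62, -20.98, -29.34, -37.7]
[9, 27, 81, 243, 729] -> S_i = 9*3^i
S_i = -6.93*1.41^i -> [-6.93, -9.77, -13.78, -19.43, -27.39]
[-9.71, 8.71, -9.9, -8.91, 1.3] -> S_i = Random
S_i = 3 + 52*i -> [3, 55, 107, 159, 211]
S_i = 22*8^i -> [22, 176, 1408, 11264, 90112]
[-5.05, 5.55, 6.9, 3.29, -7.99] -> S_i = Random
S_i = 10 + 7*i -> [10, 17, 24, 31, 38]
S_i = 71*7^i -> [71, 497, 3479, 24353, 170471]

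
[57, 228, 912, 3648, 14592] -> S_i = 57*4^i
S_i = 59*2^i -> [59, 118, 236, 472, 944]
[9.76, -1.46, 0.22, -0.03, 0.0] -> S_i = 9.76*(-0.15)^i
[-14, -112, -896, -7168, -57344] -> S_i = -14*8^i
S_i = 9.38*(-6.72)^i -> [9.38, -63.03, 423.59, -2846.5, 19128.46]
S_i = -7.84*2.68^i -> [-7.84, -21.01, -56.31, -150.91, -404.44]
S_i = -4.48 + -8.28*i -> [-4.48, -12.76, -21.04, -29.32, -37.6]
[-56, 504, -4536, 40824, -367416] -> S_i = -56*-9^i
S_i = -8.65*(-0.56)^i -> [-8.65, 4.84, -2.71, 1.52, -0.85]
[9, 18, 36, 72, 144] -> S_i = 9*2^i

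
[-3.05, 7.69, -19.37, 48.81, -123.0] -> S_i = -3.05*(-2.52)^i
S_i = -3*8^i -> [-3, -24, -192, -1536, -12288]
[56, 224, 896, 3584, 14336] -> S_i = 56*4^i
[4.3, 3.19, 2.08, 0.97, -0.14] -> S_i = 4.30 + -1.11*i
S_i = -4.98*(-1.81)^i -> [-4.98, 9.01, -16.31, 29.53, -53.45]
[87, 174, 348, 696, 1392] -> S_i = 87*2^i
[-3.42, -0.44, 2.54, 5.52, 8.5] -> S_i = -3.42 + 2.98*i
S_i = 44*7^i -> [44, 308, 2156, 15092, 105644]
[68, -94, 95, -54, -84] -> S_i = Random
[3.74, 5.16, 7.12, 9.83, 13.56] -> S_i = 3.74*1.38^i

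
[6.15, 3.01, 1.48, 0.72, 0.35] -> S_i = 6.15*0.49^i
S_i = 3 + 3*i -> [3, 6, 9, 12, 15]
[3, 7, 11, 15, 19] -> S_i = 3 + 4*i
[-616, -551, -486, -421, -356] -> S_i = -616 + 65*i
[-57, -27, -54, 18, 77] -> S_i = Random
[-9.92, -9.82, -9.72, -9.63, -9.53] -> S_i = -9.92*0.99^i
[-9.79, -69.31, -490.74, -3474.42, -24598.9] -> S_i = -9.79*7.08^i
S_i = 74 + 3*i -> [74, 77, 80, 83, 86]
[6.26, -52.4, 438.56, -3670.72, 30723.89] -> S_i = 6.26*(-8.37)^i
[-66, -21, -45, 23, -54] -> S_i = Random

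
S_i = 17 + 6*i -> [17, 23, 29, 35, 41]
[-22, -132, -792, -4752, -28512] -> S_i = -22*6^i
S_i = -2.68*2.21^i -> [-2.68, -5.92, -13.09, -28.93, -63.93]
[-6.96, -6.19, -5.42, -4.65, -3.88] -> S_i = -6.96 + 0.77*i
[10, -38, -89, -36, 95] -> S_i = Random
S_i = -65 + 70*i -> [-65, 5, 75, 145, 215]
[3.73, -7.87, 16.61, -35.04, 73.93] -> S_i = 3.73*(-2.11)^i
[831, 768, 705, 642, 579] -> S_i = 831 + -63*i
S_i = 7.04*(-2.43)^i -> [7.04, -17.11, 41.57, -101.02, 245.47]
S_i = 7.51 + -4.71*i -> [7.51, 2.8, -1.91, -6.62, -11.33]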